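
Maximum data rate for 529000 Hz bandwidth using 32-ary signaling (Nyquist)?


Rate = 2 * B * log2(M) = 2 * 529000 * 5.0 = 5290000.0

5290000.0 bps


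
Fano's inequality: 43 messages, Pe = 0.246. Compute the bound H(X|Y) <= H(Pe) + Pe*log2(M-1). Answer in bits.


H(Pe) = -Pe*log2(Pe) - (1-Pe)*log2(1-Pe) = -0.246*log2(0.246) - 0.754*log2(0.754) = 0.497724 + 0.307152 = 0.8049. Pe*log2(M-1) = 0.246*log2(42) = 1.326510. Bound = H(Pe) + Pe*log2(M-1) = 0.497724 + 0.307152 + 1.326510 = 2.1314

2.1314 bits


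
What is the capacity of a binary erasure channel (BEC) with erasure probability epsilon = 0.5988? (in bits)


C = 1 - epsilon = 1 - 0.5988 = 0.4012

0.4012 bits


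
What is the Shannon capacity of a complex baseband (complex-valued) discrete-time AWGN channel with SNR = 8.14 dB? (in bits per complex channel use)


SNR_linear = 10^(8.14/10) = 6.5163; C = log2(1 + SNR_linear) = log2(1 + 6.5163) = 2.91

2.91 bits/channel use


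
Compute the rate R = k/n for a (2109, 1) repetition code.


Rate = k/n = 1/2109

1/2109


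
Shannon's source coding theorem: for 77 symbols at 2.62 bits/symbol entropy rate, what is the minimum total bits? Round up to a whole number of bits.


Minimum bits >= n * H = 77 * 2.62 = 201.74, rounded up to a whole number of bits = 202

202 bits


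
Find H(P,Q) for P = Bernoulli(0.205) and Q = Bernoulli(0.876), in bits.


H(P,Q) = -p*log2(q) - (1-p)*log2(1-q). -0.205*log2(0.876) = 0.039154; -0.795*log2(0.124) = 2.394212. H(P,Q) = 0.039154 + 2.394212 = 2.4334

2.4334 bits


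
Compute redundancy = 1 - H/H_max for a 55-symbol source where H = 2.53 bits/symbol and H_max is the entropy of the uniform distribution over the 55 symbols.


H_max = log2(K) = log2(55) = 5.7814 bits/symbol. Redundancy = 1 - H/H_max = 1 - 2.53/5.7814 = 1 - 0.4376 = 0.5624

0.5624


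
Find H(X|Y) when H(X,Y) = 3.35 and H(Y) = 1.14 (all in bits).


H(X|Y) = H(X,Y) - H(Y) = 3.35 - 1.14 = 2.21

2.21 bits


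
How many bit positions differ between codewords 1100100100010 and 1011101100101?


Count differing positions: . ^ ^ ^ . . ^ . . . ^ ^ ^ = 7 differences

7


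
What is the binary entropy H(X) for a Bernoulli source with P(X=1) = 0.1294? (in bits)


H = -p*log2(p) - (1-p)*log2(1-p). -0.1294*log2(0.1294) = 0.381742; -0.8706*log2(0.8706) = 0.174049. H = 0.381742 + 0.174049 = 0.5558

0.5558 bits


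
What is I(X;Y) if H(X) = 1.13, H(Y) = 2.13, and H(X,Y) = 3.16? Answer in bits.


I(X;Y) = H(X) + H(Y) - H(X,Y) = 1.13 + 2.13 - 3.16 = 0.1

0.1 bits


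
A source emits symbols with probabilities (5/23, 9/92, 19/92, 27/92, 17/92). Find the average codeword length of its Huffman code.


Huffman construction (repeatedly merge the two least-probable nodes; each merge adds 1 bit to every symbol beneath it): 9/92 + 17/92 = 13/46; 19/92 + 5/23 = 39/92; 13/46 + 27/92 = 53/92; 39/92 + 53/92 = 1. Resulting codeword lengths (in the order the probabilities were given): (2, 3, 2, 2, 3). L_avg = sum(p_i * l_i) = 5/23*2 + 9/92*3 + 19/92*2 + 27/92*2 + 17/92*3 = 105/46 = 2.2826

2.2826 bits


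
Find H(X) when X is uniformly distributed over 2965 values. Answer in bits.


H = log2(n) = log2(2965) = 11.5338

11.5338 bits


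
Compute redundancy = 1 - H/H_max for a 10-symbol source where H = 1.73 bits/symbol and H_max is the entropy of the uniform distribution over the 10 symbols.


H_max = log2(K) = log2(10) = 3.3219 bits/symbol. Redundancy = 1 - H/H_max = 1 - 1.73/3.3219 = 1 - 0.5208 = 0.4792

0.4792


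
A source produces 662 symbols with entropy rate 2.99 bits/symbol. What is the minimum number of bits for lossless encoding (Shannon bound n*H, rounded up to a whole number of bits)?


Minimum bits >= n * H = 662 * 2.99 = 1979.38, rounded up to a whole number of bits = 1980

1980 bits


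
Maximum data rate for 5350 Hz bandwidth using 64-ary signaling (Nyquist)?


Rate = 2 * B * log2(M) = 2 * 5350 * 6.0 = 64200.0

64200.0 bps


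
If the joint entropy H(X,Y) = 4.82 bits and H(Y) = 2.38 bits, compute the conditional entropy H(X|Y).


H(X|Y) = H(X,Y) - H(Y) = 4.82 - 2.38 = 2.44

2.44 bits


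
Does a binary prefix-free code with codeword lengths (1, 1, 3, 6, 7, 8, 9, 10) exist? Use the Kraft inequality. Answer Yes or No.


Kraft sum = sum(2^(-l_i)) = 1.1553, need <= 1. Result: violated (a binary prefix-free code with these lengths cannot exist)

No


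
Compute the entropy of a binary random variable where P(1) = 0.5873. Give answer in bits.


H = -p*log2(p) - (1-p)*log2(1-p). -0.5873*log2(0.5873) = 0.450947; -0.4127*log2(0.4127) = 0.526950. H = 0.450947 + 0.526950 = 0.9779

0.9779 bits


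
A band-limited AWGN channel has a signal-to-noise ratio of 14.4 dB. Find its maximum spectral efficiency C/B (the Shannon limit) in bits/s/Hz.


SNR_linear = 10^(14.4/10) = 27.5423; C/B = log2(1 + SNR_linear) = log2(1 + 27.5423) = 4.835

4.835 bits/s/Hz


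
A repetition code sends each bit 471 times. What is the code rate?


Rate = k/n = 1/471

1/471


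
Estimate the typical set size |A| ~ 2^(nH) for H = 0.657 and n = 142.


log2|A_typical| = nH = 142 * 0.657 = 93.294, so |A_typical| ~ 2^93.294 = 1.214e+28

1.214e+28


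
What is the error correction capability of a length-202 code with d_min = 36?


Correction capability = floor((d-1)/2) = floor((36-1)/2) = 17

17 errors


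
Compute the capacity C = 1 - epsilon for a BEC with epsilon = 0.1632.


C = 1 - epsilon = 1 - 0.1632 = 0.8368

0.8368 bits


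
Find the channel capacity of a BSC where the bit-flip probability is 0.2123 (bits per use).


H(p) = -p*log2(p) - (1-p)*log2(1-p) = -0.2123*log2(0.2123) - 0.7877*log2(0.7877) = 0.474665 + 0.271191 = 0.7459. C = 1 - H(p) = 1 - 0.7459 = 0.2541

0.2541 bits


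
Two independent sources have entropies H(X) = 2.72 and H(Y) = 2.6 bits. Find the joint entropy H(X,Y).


For independent variables, H(X,Y) = H(X) + H(Y) = 2.72 + 2.6 = 5.32

5.32 bits


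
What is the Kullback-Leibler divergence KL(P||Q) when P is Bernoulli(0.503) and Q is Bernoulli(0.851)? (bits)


KL = p*log2(p/q) + (1-p)*log2((1-p)/(1-q)) = 0.503*log2(0.503/0.851) + 0.497*log2(0.497/0.149) = 0.4822

0.4822 bits


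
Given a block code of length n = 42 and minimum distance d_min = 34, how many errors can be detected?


Detection capability = d_min - 1 = 34 - 1 = 33

33 errors


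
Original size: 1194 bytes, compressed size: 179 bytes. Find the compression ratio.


Ratio = original / compressed = 1194 / 179 = 6.6704

6.6704


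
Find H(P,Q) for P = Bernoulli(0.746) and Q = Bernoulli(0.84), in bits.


H(P,Q) = -p*log2(q) - (1-p)*log2(1-q). -0.746*log2(0.84) = 0.187648; -0.254*log2(0.16) = 0.671539. H(P,Q) = 0.187648 + 0.671539 = 0.8592

0.8592 bits


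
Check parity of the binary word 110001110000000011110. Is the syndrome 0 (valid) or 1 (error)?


Syndrome = XOR of all bits = 1 XOR 1 XOR 0 XOR 0 XOR 0 XOR 1 XOR 1 XOR 1 XOR 0 XOR 0 XOR 0 XOR 0 XOR 0 XOR 0 XOR 0 XOR 0 XOR 1 XOR 1 XOR 1 XOR 1 XOR 0 = 1

1


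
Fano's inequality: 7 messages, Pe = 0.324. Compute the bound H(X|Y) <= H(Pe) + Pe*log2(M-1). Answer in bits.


H(Pe) = -Pe*log2(Pe) - (1-Pe)*log2(1-Pe) = -0.324*log2(0.324) - 0.676*log2(0.676) = 0.526803 + 0.381876 = 0.9087. Pe*log2(M-1) = 0.324*log2(6) = 0.837528. Bound = H(Pe) + Pe*log2(M-1) = 0.526803 + 0.381876 + 0.837528 = 1.7462

1.7462 bits


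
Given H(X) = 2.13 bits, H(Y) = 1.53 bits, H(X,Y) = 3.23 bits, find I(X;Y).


I(X;Y) = H(X) + H(Y) - H(X,Y) = 2.13 + 1.53 - 3.23 = 0.43

0.43 bits


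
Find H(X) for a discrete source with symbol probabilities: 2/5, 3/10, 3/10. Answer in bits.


H = -sum(p_i * log2(p_i)). Terms: -(2/5)*log2(2/5) = 0.528771; -(3/10)*log2(3/10) = 0.521090; -(3/10)*log2(3/10) = 0.521090. H = 0.528771 + 0.521090 + 0.521090 = 1.571

1.571 bits


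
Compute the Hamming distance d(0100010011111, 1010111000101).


Count differing positions: ^ ^ ^ . ^ . ^ . ^ ^ . ^ . = 8 differences

8


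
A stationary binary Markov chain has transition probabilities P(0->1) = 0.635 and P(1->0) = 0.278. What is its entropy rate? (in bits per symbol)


Stationary distribution: pi_0 = p10/(p01+p10) = 0.3045, pi_1 = 0.6955. Entropy rate H' = pi_0*H(p01) + pi_1*H(p10) = 0.3045*0.9468 + 0.6955*0.8527 = 0.8813

0.8813 bits/symbol


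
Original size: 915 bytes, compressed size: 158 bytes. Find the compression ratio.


Ratio = original / compressed = 915 / 158 = 5.7911

5.7911


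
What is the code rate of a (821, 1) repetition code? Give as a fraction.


Rate = k/n = 1/821

1/821


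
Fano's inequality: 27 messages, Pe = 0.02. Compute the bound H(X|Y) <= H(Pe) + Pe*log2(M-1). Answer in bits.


H(Pe) = -Pe*log2(Pe) - (1-Pe)*log2(1-Pe) = -0.02*log2(0.02) - 0.98*log2(0.98) = 0.112877 + 0.028563 = 0.1414. Pe*log2(M-1) = 0.02*log2(26) = 0.094009. Bound = H(Pe) + Pe*log2(M-1) = 0.112877 + 0.028563 + 0.094009 = 0.2354

0.2354 bits


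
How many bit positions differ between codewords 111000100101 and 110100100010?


Count differing positions: . . ^ ^ . . . . . ^ ^ ^ = 5 differences

5


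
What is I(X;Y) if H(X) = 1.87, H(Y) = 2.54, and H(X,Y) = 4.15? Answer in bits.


I(X;Y) = H(X) + H(Y) - H(X,Y) = 1.87 + 2.54 - 4.15 = 0.26

0.26 bits


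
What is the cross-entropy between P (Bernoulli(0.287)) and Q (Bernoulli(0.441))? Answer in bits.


H(P,Q) = -p*log2(q) - (1-p)*log2(1-q). -0.287*log2(0.441) = 0.338990; -0.713*log2(0.559) = 0.598264. H(P,Q) = 0.338990 + 0.598264 = 0.9373

0.9373 bits


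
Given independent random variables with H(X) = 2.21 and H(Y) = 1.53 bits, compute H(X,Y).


For independent variables, H(X,Y) = H(X) + H(Y) = 2.21 + 1.53 = 3.74

3.74 bits


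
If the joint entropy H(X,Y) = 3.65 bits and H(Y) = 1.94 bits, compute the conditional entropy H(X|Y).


H(X|Y) = H(X,Y) - H(Y) = 3.65 - 1.94 = 1.71

1.71 bits


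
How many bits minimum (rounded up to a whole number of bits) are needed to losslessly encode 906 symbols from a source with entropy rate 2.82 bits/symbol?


Minimum bits >= n * H = 906 * 2.82 = 2554.92, rounded up to a whole number of bits = 2555

2555 bits


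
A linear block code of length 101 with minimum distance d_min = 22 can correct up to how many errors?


Correction capability = floor((d-1)/2) = floor((22-1)/2) = 10

10 errors


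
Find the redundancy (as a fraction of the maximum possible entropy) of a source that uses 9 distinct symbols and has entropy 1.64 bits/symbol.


H_max = log2(K) = log2(9) = 3.1699 bits/symbol. Redundancy = 1 - H/H_max = 1 - 1.64/3.1699 = 1 - 0.5174 = 0.4826

0.4826


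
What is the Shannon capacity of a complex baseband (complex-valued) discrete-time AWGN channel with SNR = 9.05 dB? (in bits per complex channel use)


SNR_linear = 10^(9.05/10) = 8.0353; C = log2(1 + SNR_linear) = log2(1 + 8.0353) = 3.1756

3.1756 bits/channel use


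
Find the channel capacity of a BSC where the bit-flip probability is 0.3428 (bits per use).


H(p) = -p*log2(p) - (1-p)*log2(1-p) = -0.3428*log2(0.3428) - 0.6572*log2(0.6572) = 0.529476 + 0.397997 = 0.9275. C = 1 - H(p) = 1 - 0.9275 = 0.0725

0.0725 bits


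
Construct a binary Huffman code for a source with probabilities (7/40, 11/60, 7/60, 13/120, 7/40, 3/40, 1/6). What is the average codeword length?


Huffman construction (repeatedly merge the two least-probable nodes; each merge adds 1 bit to every symbol beneath it): 3/40 + 13/120 = 11/60; 7/60 + 1/6 = 17/60; 7/40 + 7/40 = 7/20; 11/60 + 11/60 = 11/30; 17/60 + 7/20 = 19/30; 11/30 + 19/30 = 1. Resulting codeword lengths (in the order the probabilities were given): (3, 2, 3, 3, 3, 3, 3). L_avg = sum(p_i * l_i) = 7/40*3 + 11/60*2 + 7/60*3 + 13/120*3 + 7/40*3 + 3/40*3 + 1/6*3 = 169/60 = 2.8167

2.8167 bits


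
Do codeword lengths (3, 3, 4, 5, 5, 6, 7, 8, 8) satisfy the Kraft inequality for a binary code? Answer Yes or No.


Kraft sum = sum(2^(-l_i)) = 0.4062, need <= 1. Result: satisfied (a binary prefix-free code with these lengths exists)

Yes


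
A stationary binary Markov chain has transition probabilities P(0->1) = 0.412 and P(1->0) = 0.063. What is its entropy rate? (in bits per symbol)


Stationary distribution: pi_0 = p10/(p01+p10) = 0.1326, pi_1 = 0.8674. Entropy rate H' = pi_0*H(p01) + pi_1*H(p10) = 0.1326*0.9775 + 0.8674*0.3392 = 0.4239

0.4239 bits/symbol


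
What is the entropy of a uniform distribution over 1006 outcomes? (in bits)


H = log2(n) = log2(1006) = 9.9744

9.9744 bits


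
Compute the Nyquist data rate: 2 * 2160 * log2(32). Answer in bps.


Rate = 2 * B * log2(M) = 2 * 2160 * 5.0 = 21600.0

21600.0 bps


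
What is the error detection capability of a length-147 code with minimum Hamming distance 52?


Detection capability = d_min - 1 = 52 - 1 = 51

51 errors


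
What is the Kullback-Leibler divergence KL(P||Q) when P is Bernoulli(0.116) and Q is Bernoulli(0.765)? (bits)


KL = p*log2(p/q) + (1-p)*log2((1-p)/(1-q)) = 0.116*log2(0.116/0.765) + 0.884*log2(0.884/0.235) = 1.374

1.374 bits


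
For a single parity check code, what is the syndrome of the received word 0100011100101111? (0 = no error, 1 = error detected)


Syndrome = XOR of all bits = 0 XOR 1 XOR 0 XOR 0 XOR 0 XOR 1 XOR 1 XOR 1 XOR 0 XOR 0 XOR 1 XOR 0 XOR 1 XOR 1 XOR 1 XOR 1 = 1

1


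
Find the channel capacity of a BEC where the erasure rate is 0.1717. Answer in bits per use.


C = 1 - epsilon = 1 - 0.1717 = 0.8283

0.8283 bits


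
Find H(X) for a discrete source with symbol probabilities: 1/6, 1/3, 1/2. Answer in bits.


H = -sum(p_i * log2(p_i)). Terms: -(1/6)*log2(1/6) = 0.430827; -(1/3)*log2(1/3) = 0.528321; -(1/2)*log2(1/2) = 0.500000. H = 0.430827 + 0.528321 + 0.500000 = 1.4591

1.4591 bits


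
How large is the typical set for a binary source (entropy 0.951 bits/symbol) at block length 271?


log2|A_typical| = nH = 271 * 0.951 = 257.721, so |A_typical| ~ 2^257.721 = 3.817e+77

3.817e+77


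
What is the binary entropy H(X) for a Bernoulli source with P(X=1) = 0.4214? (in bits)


H = -p*log2(p) - (1-p)*log2(1-p). -0.4214*log2(0.4214) = 0.525375; -0.5786*log2(0.5786) = 0.456725. H = 0.525375 + 0.456725 = 0.9821

0.9821 bits


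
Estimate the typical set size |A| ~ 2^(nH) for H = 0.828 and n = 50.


log2|A_typical| = nH = 50 * 0.828 = 41.4, so |A_typical| ~ 2^41.4 = 2.902e+12

2.902e+12


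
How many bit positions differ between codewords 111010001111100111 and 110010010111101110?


Count differing positions: . . ^ . . . . ^ ^ . . . . . ^ . . ^ = 5 differences

5


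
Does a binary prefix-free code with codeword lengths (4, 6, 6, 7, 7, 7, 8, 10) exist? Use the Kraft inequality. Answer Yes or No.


Kraft sum = sum(2^(-l_i)) = 0.1221, need <= 1. Result: satisfied (a binary prefix-free code with these lengths exists)

Yes


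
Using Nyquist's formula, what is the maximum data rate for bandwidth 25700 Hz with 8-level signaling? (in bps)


Rate = 2 * B * log2(M) = 2 * 25700 * 3.0 = 154200.0

154200.0 bps


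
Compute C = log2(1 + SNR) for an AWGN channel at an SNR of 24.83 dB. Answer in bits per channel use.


SNR_linear = 10^(24.83/10) = 304.0885; C = log2(1 + SNR_linear) = log2(1 + 304.0885) = 8.2531

8.2531 bits/channel use


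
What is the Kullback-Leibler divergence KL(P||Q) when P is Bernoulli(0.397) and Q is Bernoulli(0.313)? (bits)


KL = p*log2(p/q) + (1-p)*log2((1-p)/(1-q)) = 0.397*log2(0.397/0.313) + 0.603*log2(0.603/0.687) = 0.0227

0.0227 bits


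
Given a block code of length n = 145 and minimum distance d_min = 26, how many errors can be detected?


Detection capability = d_min - 1 = 26 - 1 = 25

25 errors


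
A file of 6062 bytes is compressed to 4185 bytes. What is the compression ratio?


Ratio = original / compressed = 6062 / 4185 = 1.4485

1.4485


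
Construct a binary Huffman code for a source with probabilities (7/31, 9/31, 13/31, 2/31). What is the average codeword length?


Huffman construction (repeatedly merge the two least-probable nodes; each merge adds 1 bit to every symbol beneath it): 2/31 + 7/31 = 9/31; 9/31 + 9/31 = 18/31; 13/31 + 18/31 = 1. Resulting codeword lengths (in the order the probabilities were given): (3, 2, 1, 3). L_avg = sum(p_i * l_i) = 7/31*3 + 9/31*2 + 13/31*1 + 2/31*3 = 58/31 = 1.871

1.871 bits


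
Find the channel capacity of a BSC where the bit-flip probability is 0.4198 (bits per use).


H(p) = -p*log2(p) - (1-p)*log2(1-p) = -0.4198*log2(0.4198) - 0.5802*log2(0.5802) = 0.525684 + 0.455676 = 0.9814. C = 1 - H(p) = 1 - 0.9814 = 0.0186

0.0186 bits


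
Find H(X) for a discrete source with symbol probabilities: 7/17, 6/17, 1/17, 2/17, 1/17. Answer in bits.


H = -sum(p_i * log2(p_i)). Terms: -(7/17)*log2(7/17) = 0.527103; -(6/17)*log2(6/17) = 0.530294; -(1/17)*log2(1/17) = 0.240439; -(2/17)*log2(2/17) = 0.363231; -(1/17)*log2(1/17) = 0.240439. H = 0.527103 + 0.530294 + 0.240439 + 0.363231 + 0.240439 = 1.9015

1.9015 bits


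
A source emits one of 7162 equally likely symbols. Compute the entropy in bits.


H = log2(n) = log2(7162) = 12.8061

12.8061 bits


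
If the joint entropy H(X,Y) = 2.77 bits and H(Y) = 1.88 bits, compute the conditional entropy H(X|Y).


H(X|Y) = H(X,Y) - H(Y) = 2.77 - 1.88 = 0.89

0.89 bits


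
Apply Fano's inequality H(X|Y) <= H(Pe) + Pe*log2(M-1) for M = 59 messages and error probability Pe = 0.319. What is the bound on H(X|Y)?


H(Pe) = -Pe*log2(Pe) - (1-Pe)*log2(1-Pe) = -0.319*log2(0.319) - 0.681*log2(0.681) = 0.525831 + 0.377460 = 0.9033. Pe*log2(M-1) = 0.319*log2(58) = 1.868696. Bound = H(Pe) + Pe*log2(M-1) = 0.525831 + 0.377460 + 1.868696 = 2.772

2.772 bits


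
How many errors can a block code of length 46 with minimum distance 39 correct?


Correction capability = floor((d-1)/2) = floor((39-1)/2) = 19

19 errors


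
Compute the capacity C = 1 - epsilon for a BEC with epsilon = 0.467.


C = 1 - epsilon = 1 - 0.467 = 0.533

0.533 bits


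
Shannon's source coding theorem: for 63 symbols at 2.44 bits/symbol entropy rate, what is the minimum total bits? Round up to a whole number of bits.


Minimum bits >= n * H = 63 * 2.44 = 153.72, rounded up to a whole number of bits = 154

154 bits


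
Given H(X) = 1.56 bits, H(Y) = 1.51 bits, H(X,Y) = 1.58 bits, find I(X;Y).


I(X;Y) = H(X) + H(Y) - H(X,Y) = 1.56 + 1.51 - 1.58 = 1.49

1.49 bits


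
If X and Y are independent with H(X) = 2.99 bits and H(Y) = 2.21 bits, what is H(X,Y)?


For independent variables, H(X,Y) = H(X) + H(Y) = 2.99 + 2.21 = 5.2

5.2 bits


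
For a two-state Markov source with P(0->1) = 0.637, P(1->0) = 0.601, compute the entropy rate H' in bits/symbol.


Stationary distribution: pi_0 = p10/(p01+p10) = 0.4855, pi_1 = 0.5145. Entropy rate H' = pi_0*H(p01) + pi_1*H(p10) = 0.4855*0.9451 + 0.5145*0.9704 = 0.9581

0.9581 bits/symbol


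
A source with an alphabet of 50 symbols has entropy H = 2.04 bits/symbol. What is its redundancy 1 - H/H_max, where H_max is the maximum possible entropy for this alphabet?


H_max = log2(K) = log2(50) = 5.6439 bits/symbol. Redundancy = 1 - H/H_max = 1 - 2.04/5.6439 = 1 - 0.3615 = 0.6385

0.6385


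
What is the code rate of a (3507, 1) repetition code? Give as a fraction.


Rate = k/n = 1/3507

1/3507


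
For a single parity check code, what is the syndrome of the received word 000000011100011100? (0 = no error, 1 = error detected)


Syndrome = XOR of all bits = 0 XOR 0 XOR 0 XOR 0 XOR 0 XOR 0 XOR 0 XOR 1 XOR 1 XOR 1 XOR 0 XOR 0 XOR 0 XOR 1 XOR 1 XOR 1 XOR 0 XOR 0 = 0

0


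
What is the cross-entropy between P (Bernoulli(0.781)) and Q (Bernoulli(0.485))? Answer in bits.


H(P,Q) = -p*log2(q) - (1-p)*log2(1-q). -0.781*log2(0.485) = 0.815320; -0.219*log2(0.515) = 0.209661. H(P,Q) = 0.815320 + 0.209661 = 1.025

1.025 bits


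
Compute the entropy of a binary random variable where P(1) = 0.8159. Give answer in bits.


H = -p*log2(p) - (1-p)*log2(1-p). -0.8159*log2(0.8159) = 0.239496; -0.1841*log2(0.1841) = 0.449469. H = 0.239496 + 0.449469 = 0.689

0.689 bits


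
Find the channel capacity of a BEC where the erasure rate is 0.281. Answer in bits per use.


C = 1 - epsilon = 1 - 0.281 = 0.719

0.719 bits


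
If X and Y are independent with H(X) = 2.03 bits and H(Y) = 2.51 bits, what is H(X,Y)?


For independent variables, H(X,Y) = H(X) + H(Y) = 2.03 + 2.51 = 4.54

4.54 bits


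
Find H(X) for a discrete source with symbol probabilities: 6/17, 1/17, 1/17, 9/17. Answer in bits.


H = -sum(p_i * log2(p_i)). Terms: -(6/17)*log2(6/17) = 0.530294; -(1/17)*log2(1/17) = 0.240439; -(1/17)*log2(1/17) = 0.240439; -(9/17)*log2(9/17) = 0.485755. H = 0.530294 + 0.240439 + 0.240439 + 0.485755 = 1.4969

1.4969 bits


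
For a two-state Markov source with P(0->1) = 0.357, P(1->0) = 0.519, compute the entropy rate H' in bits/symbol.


Stationary distribution: pi_0 = p10/(p01+p10) = 0.5925, pi_1 = 0.4075. Entropy rate H' = pi_0*H(p01) + pi_1*H(p10) = 0.5925*0.9402 + 0.4075*0.999 = 0.9641

0.9641 bits/symbol


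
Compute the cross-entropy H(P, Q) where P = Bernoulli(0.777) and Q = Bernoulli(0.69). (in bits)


H(P,Q) = -p*log2(q) - (1-p)*log2(1-q). -0.777*log2(0.69) = 0.415953; -0.223*log2(0.31) = 0.376794. H(P,Q) = 0.415953 + 0.376794 = 0.7927

0.7927 bits


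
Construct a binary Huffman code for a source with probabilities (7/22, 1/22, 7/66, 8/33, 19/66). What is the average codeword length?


Huffman construction (repeatedly merge the two least-probable nodes; each merge adds 1 bit to every symbol beneath it): 1/22 + 7/66 = 5/33; 5/33 + 8/33 = 13/33; 19/66 + 7/22 = 20/33; 13/33 + 20/33 = 1. Resulting codeword lengths (in the order the probabilities were given): (2, 3, 3, 2, 2). L_avg = sum(p_i * l_i) = 7/22*2 + 1/22*3 + 7/66*3 + 8/33*2 + 19/66*2 = 71/33 = 2.1515

2.1515 bits


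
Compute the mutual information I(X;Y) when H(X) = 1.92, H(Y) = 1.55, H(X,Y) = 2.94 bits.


I(X;Y) = H(X) + H(Y) - H(X,Y) = 1.92 + 1.55 - 2.94 = 0.53

0.53 bits


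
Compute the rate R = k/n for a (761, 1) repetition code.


Rate = k/n = 1/761

1/761


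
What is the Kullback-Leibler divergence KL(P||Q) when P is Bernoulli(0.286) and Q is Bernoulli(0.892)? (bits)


KL = p*log2(p/q) + (1-p)*log2((1-p)/(1-q)) = 0.286*log2(0.286/0.892) + 0.714*log2(0.714/0.108) = 1.4762

1.4762 bits


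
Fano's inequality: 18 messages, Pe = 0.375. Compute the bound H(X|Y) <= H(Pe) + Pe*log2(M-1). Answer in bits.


H(Pe) = -Pe*log2(Pe) - (1-Pe)*log2(1-Pe) = -0.375*log2(0.375) - 0.625*log2(0.625) = 0.530639 + 0.423795 = 0.9544. Pe*log2(M-1) = 0.375*log2(17) = 1.532799. Bound = H(Pe) + Pe*log2(M-1) = 0.530639 + 0.423795 + 1.532799 = 2.4872

2.4872 bits


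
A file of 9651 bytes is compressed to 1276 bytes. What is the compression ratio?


Ratio = original / compressed = 9651 / 1276 = 7.5635

7.5635


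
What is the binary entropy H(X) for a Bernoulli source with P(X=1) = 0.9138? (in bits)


H = -p*log2(p) - (1-p)*log2(1-p). -0.9138*log2(0.9138) = 0.118839; -0.0862*log2(0.0862) = 0.304818. H = 0.118839 + 0.304818 = 0.4237

0.4237 bits


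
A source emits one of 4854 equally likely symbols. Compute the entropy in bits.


H = log2(n) = log2(4854) = 12.245

12.245 bits


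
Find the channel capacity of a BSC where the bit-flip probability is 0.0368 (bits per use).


H(p) = -p*log2(p) - (1-p)*log2(1-p) = -0.0368*log2(0.0368) - 0.9632*log2(0.9632) = 0.175321 + 0.052102 = 0.2274. C = 1 - H(p) = 1 - 0.2274 = 0.7726

0.7726 bits


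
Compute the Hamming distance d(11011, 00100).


Count differing positions: ^ ^ ^ ^ ^ = 5 differences

5


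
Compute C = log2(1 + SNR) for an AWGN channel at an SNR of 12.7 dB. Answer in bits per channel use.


SNR_linear = 10^(12.7/10) = 18.6209; C = log2(1 + SNR_linear) = log2(1 + 18.6209) = 4.2943

4.2943 bits/channel use


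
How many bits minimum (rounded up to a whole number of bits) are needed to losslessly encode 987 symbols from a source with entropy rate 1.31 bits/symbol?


Minimum bits >= n * H = 987 * 1.31 = 1292.97, rounded up to a whole number of bits = 1293

1293 bits


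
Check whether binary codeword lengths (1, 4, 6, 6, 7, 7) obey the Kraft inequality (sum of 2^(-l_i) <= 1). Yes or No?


Kraft sum = sum(2^(-l_i)) = 0.6094, need <= 1. Result: satisfied (a binary prefix-free code with these lengths exists)

Yes


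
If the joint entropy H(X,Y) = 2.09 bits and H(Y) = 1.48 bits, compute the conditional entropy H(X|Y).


H(X|Y) = H(X,Y) - H(Y) = 2.09 - 1.48 = 0.61

0.61 bits


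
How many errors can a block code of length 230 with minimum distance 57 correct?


Correction capability = floor((d-1)/2) = floor((57-1)/2) = 28

28 errors


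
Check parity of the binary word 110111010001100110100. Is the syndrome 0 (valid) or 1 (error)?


Syndrome = XOR of all bits = 1 XOR 1 XOR 0 XOR 1 XOR 1 XOR 1 XOR 0 XOR 1 XOR 0 XOR 0 XOR 0 XOR 1 XOR 1 XOR 0 XOR 0 XOR 1 XOR 1 XOR 0 XOR 1 XOR 0 XOR 0 = 1

1


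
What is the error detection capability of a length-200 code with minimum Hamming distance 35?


Detection capability = d_min - 1 = 35 - 1 = 34

34 errors


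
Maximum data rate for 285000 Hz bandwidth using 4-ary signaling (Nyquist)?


Rate = 2 * B * log2(M) = 2 * 285000 * 2.0 = 1140000.0

1140000.0 bps


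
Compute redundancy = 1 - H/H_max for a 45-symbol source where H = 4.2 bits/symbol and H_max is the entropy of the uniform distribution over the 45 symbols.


H_max = log2(K) = log2(45) = 5.4919 bits/symbol. Redundancy = 1 - H/H_max = 1 - 4.2/5.4919 = 1 - 0.7648 = 0.2352

0.2352


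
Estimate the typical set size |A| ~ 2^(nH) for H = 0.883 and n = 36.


log2|A_typical| = nH = 36 * 0.883 = 31.788, so |A_typical| ~ 2^31.788 = 3.708e+09

3.708e+09


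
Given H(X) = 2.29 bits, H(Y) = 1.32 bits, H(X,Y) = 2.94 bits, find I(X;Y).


I(X;Y) = H(X) + H(Y) - H(X,Y) = 2.29 + 1.32 - 2.94 = 0.67

0.67 bits


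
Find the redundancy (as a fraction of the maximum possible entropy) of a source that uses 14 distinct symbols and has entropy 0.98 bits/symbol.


H_max = log2(K) = log2(14) = 3.8074 bits/symbol. Redundancy = 1 - H/H_max = 1 - 0.98/3.8074 = 1 - 0.2574 = 0.7426

0.7426


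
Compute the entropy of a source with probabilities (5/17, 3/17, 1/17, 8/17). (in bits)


H = -sum(p_i * log2(p_i)). Terms: -(5/17)*log2(5/17) = 0.519275; -(3/17)*log2(3/17) = 0.441618; -(1/17)*log2(1/17) = 0.240439; -(8/17)*log2(8/17) = 0.511747. H = 0.519275 + 0.441618 + 0.240439 + 0.511747 = 1.7131

1.7131 bits


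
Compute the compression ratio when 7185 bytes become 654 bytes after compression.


Ratio = original / compressed = 7185 / 654 = 10.9862

10.9862


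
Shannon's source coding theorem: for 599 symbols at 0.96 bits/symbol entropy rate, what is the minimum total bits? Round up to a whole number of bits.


Minimum bits >= n * H = 599 * 0.96 = 575.04, rounded up to a whole number of bits = 576

576 bits


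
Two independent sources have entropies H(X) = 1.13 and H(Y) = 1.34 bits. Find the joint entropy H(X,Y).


For independent variables, H(X,Y) = H(X) + H(Y) = 1.13 + 1.34 = 2.47

2.47 bits


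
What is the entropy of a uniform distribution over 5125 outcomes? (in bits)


H = log2(n) = log2(5125) = 12.3233

12.3233 bits


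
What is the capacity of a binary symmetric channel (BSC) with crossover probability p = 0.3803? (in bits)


H(p) = -p*log2(p) - (1-p)*log2(1-p) = -0.3803*log2(0.3803) - 0.6197*log2(0.6197) = 0.530439 + 0.427815 = 0.9583. C = 1 - H(p) = 1 - 0.9583 = 0.0417

0.0417 bits


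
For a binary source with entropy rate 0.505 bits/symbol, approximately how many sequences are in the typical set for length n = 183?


log2|A_typical| = nH = 183 * 0.505 = 92.415, so |A_typical| ~ 2^92.415 = 6.602e+27

6.602e+27


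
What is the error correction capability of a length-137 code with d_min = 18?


Correction capability = floor((d-1)/2) = floor((18-1)/2) = 8

8 errors


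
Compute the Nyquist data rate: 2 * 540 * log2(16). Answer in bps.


Rate = 2 * B * log2(M) = 2 * 540 * 4.0 = 4320.0

4320.0 bps


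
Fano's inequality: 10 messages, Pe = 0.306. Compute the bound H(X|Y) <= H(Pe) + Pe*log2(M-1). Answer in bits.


H(Pe) = -Pe*log2(Pe) - (1-Pe)*log2(1-Pe) = -0.306*log2(0.306) - 0.694*log2(0.694) = 0.522769 + 0.365733 = 0.8885. Pe*log2(M-1) = 0.306*log2(9) = 0.969997. Bound = H(Pe) + Pe*log2(M-1) = 0.522769 + 0.365733 + 0.969997 = 1.8585

1.8585 bits


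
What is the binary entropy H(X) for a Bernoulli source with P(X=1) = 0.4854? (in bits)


H = -p*log2(p) - (1-p)*log2(1-p). -0.4854*log2(0.4854) = 0.506153; -0.5146*log2(0.5146) = 0.493232. H = 0.506153 + 0.493232 = 0.9994

0.9994 bits


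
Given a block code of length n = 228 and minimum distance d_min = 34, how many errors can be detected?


Detection capability = d_min - 1 = 34 - 1 = 33

33 errors


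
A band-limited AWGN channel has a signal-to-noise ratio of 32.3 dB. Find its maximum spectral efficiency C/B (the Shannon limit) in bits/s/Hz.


SNR_linear = 10^(32.3/10) = 1698.2437; C/B = log2(1 + SNR_linear) = log2(1 + 1698.2437) = 10.7307

10.7307 bits/s/Hz


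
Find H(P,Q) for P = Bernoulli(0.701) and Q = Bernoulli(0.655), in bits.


H(P,Q) = -p*log2(q) - (1-p)*log2(1-q). -0.701*log2(0.655) = 0.427914; -0.299*log2(0.345) = 0.459064. H(P,Q) = 0.427914 + 0.459064 = 0.887

0.887 bits


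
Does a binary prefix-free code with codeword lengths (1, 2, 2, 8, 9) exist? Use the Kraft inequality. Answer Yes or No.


Kraft sum = sum(2^(-l_i)) = 1.0059, need <= 1. Result: violated (a binary prefix-free code with these lengths cannot exist)

No


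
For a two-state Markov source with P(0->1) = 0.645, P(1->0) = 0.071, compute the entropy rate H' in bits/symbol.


Stationary distribution: pi_0 = p10/(p01+p10) = 0.0992, pi_1 = 0.9008. Entropy rate H' = pi_0*H(p01) + pi_1*H(p10) = 0.0992*0.9385 + 0.9008*0.3696 = 0.426

0.426 bits/symbol


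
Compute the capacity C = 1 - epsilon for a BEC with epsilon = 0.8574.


C = 1 - epsilon = 1 - 0.8574 = 0.1426

0.1426 bits


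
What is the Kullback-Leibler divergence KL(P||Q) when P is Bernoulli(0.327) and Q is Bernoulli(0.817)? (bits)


KL = p*log2(p/q) + (1-p)*log2((1-p)/(1-q)) = 0.327*log2(0.327/0.817) + 0.673*log2(0.673/0.183) = 0.8324

0.8324 bits


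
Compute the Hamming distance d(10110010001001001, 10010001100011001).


Count differing positions: . . ^ . . . ^ ^ ^ . ^ . ^ . . . . = 6 differences

6


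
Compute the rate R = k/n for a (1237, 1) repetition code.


Rate = k/n = 1/1237

1/1237


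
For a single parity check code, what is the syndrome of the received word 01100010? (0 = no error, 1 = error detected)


Syndrome = XOR of all bits = 0 XOR 1 XOR 1 XOR 0 XOR 0 XOR 0 XOR 1 XOR 0 = 1

1


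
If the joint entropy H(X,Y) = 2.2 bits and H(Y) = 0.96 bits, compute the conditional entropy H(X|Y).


H(X|Y) = H(X,Y) - H(Y) = 2.2 - 0.96 = 1.24

1.24 bits


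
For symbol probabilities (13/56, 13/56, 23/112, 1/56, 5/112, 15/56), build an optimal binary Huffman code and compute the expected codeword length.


Huffman construction (repeatedly merge the two least-probable nodes; each merge adds 1 bit to every symbol beneath it): 1/56 + 5/112 = 1/16; 1/16 + 23/112 = 15/56; 13/56 + 13/56 = 13/28; 15/56 + 15/56 = 15/28; 13/28 + 15/28 = 1. Resulting codeword lengths (in the order the probabilities were given): (2, 2, 3, 4, 4, 2). L_avg = sum(p_i * l_i) = 13/56*2 + 13/56*2 + 23/112*3 + 1/56*4 + 5/112*4 + 15/56*2 = 261/112 = 2.3304

2.3304 bits


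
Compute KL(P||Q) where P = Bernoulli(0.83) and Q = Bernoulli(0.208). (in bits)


KL = p*log2(p/q) + (1-p)*log2((1-p)/(1-q)) = 0.83*log2(0.83/0.208) + 0.17*log2(0.17/0.792) = 1.2797

1.2797 bits


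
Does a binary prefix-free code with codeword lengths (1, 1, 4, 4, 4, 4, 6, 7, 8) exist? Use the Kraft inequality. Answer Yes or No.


Kraft sum = sum(2^(-l_i)) = 1.2773, need <= 1. Result: violated (a binary prefix-free code with these lengths cannot exist)

No


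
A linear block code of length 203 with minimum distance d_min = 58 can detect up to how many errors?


Detection capability = d_min - 1 = 58 - 1 = 57

57 errors


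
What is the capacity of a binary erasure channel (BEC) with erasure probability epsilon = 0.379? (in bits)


C = 1 - epsilon = 1 - 0.379 = 0.621

0.621 bits


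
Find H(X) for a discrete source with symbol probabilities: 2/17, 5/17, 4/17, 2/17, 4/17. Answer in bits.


H = -sum(p_i * log2(p_i)). Terms: -(2/17)*log2(2/17) = 0.363231; -(5/17)*log2(5/17) = 0.519275; -(4/17)*log2(4/17) = 0.491168; -(2/17)*log2(2/17) = 0.363231; -(4/17)*log2(4/17) = 0.491168. H = 0.363231 + 0.519275 + 0.491168 + 0.363231 + 0.491168 = 2.2281

2.2281 bits


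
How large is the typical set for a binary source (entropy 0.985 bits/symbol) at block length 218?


log2|A_typical| = nH = 218 * 0.985 = 214.73, so |A_typical| ~ 2^214.73 = 4.367e+64

4.367e+64


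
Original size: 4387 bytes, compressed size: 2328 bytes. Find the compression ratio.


Ratio = original / compressed = 4387 / 2328 = 1.8845

1.8845


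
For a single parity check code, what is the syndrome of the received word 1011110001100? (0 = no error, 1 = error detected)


Syndrome = XOR of all bits = 1 XOR 0 XOR 1 XOR 1 XOR 1 XOR 1 XOR 0 XOR 0 XOR 0 XOR 1 XOR 1 XOR 0 XOR 0 = 1

1


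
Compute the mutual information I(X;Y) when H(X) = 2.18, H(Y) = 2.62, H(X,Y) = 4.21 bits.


I(X;Y) = H(X) + H(Y) - H(X,Y) = 2.18 + 2.62 - 4.21 = 0.59

0.59 bits


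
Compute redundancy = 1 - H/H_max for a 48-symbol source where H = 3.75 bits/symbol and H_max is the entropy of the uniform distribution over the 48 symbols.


H_max = log2(K) = log2(48) = 5.585 bits/symbol. Redundancy = 1 - H/H_max = 1 - 3.75/5.585 = 1 - 0.6714 = 0.3286

0.3286


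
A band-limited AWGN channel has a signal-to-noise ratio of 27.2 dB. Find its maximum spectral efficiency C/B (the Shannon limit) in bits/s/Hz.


SNR_linear = 10^(27.2/10) = 524.8075; C/B = log2(1 + SNR_linear) = log2(1 + 524.8075) = 9.0384

9.0384 bits/s/Hz


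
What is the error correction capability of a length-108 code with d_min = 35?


Correction capability = floor((d-1)/2) = floor((35-1)/2) = 17

17 errors


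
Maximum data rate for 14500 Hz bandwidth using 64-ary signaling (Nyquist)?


Rate = 2 * B * log2(M) = 2 * 14500 * 6.0 = 174000.0

174000.0 bps


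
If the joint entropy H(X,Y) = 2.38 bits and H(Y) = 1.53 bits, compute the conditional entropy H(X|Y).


H(X|Y) = H(X,Y) - H(Y) = 2.38 - 1.53 = 0.85

0.85 bits


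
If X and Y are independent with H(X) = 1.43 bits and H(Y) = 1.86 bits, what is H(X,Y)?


For independent variables, H(X,Y) = H(X) + H(Y) = 1.43 + 1.86 = 3.29

3.29 bits


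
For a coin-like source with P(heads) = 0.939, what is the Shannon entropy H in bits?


H = -p*log2(p) - (1-p)*log2(1-p). -0.939*log2(0.939) = 0.085264; -0.061*log2(0.061) = 0.246138. H = 0.085264 + 0.246138 = 0.3314

0.3314 bits


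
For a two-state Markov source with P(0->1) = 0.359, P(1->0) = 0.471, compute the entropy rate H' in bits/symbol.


Stationary distribution: pi_0 = p10/(p01+p10) = 0.5675, pi_1 = 0.4325. Entropy rate H' = pi_0*H(p01) + pi_1*H(p10) = 0.5675*0.9418 + 0.4325*0.9976 = 0.966

0.966 bits/symbol


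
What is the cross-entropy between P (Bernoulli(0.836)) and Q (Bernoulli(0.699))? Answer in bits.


H(P,Q) = -p*log2(q) - (1-p)*log2(1-q). -0.836*log2(0.699) = 0.431907; -0.164*log2(0.301) = 0.284075. H(P,Q) = 0.431907 + 0.284075 = 0.716

0.716 bits


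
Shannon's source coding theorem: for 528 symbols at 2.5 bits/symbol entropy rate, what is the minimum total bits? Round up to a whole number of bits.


Minimum bits >= n * H = 528 * 2.5 = 1320.0, rounded up to a whole number of bits = 1320

1320 bits


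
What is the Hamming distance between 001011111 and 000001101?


Count differing positions: . . ^ . ^ . . ^ . = 3 differences

3


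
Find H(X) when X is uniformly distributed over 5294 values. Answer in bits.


H = log2(n) = log2(5294) = 12.3701

12.3701 bits


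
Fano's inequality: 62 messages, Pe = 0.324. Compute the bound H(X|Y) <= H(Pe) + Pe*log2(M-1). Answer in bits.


H(Pe) = -Pe*log2(Pe) - (1-Pe)*log2(1-Pe) = -0.324*log2(0.324) - 0.676*log2(0.676) = 0.526803 + 0.381876 = 0.9087. Pe*log2(M-1) = 0.324*log2(61) = 1.921559. Bound = H(Pe) + Pe*log2(M-1) = 0.526803 + 0.381876 + 1.921559 = 2.8302

2.8302 bits


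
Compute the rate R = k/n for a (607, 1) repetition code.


Rate = k/n = 1/607

1/607


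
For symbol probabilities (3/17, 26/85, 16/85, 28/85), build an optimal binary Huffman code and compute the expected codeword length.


Huffman construction (repeatedly merge the two least-probable nodes; each merge adds 1 bit to every symbol beneath it): 3/17 + 16/85 = 31/85; 26/85 + 28/85 = 54/85; 31/85 + 54/85 = 1. Resulting codeword lengths (in the order the probabilities were given): (2, 2, 2, 2). L_avg = sum(p_i * l_i) = 3/17*2 + 26/85*2 + 16/85*2 + 28/85*2 = 2

2.0 bits


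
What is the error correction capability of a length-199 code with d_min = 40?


Correction capability = floor((d-1)/2) = floor((40-1)/2) = 19

19 errors


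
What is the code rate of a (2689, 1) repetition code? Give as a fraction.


Rate = k/n = 1/2689

1/2689


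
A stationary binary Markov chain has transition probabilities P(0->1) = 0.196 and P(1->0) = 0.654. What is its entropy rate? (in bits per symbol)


Stationary distribution: pi_0 = p10/(p01+p10) = 0.7694, pi_1 = 0.2306. Entropy rate H' = pi_0*H(p01) + pi_1*H(p10) = 0.7694*0.7139 + 0.2306*0.9304 = 0.7638

0.7638 bits/symbol


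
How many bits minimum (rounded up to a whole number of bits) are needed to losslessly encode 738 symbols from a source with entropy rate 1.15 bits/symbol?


Minimum bits >= n * H = 738 * 1.15 = 848.7, rounded up to a whole number of bits = 849

849 bits


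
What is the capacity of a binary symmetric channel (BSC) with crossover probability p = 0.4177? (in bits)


H(p) = -p*log2(p) - (1-p)*log2(1-p) = -0.4177*log2(0.4177) - 0.5823*log2(0.5823) = 0.526077 + 0.454290 = 0.9804. C = 1 - H(p) = 1 - 0.9804 = 0.0196

0.0196 bits


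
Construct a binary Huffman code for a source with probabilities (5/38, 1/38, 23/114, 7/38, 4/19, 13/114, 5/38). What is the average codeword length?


Huffman construction (repeatedly merge the two least-probable nodes; each merge adds 1 bit to every symbol beneath it): 1/38 + 13/114 = 8/57; 5/38 + 5/38 = 5/19; 8/57 + 7/38 = 37/114; 23/114 + 4/19 = 47/114; 5/19 + 37/114 = 67/114; 47/114 + 67/114 = 1. Resulting codeword lengths (in the order the probabilities were given): (3, 4, 2, 3, 2, 4, 3). L_avg = sum(p_i * l_i) = 5/38*3 + 1/38*4 + 23/114*2 + 7/38*3 + 4/19*2 + 13/114*4 + 5/38*3 = 311/114 = 2.7281

2.7281 bits


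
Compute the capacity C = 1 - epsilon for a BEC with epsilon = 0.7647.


C = 1 - epsilon = 1 - 0.7647 = 0.2353

0.2353 bits


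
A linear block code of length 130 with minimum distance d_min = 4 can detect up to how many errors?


Detection capability = d_min - 1 = 4 - 1 = 3

3 errors


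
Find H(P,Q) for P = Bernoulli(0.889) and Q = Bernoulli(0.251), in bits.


H(P,Q) = -p*log2(q) - (1-p)*log2(1-q). -0.889*log2(0.251) = 1.772880; -0.111*log2(0.749) = 0.046283. H(P,Q) = 1.772880 + 0.046283 = 1.8192

1.8192 bits


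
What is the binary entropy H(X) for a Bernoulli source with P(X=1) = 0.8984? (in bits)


H = -p*log2(p) - (1-p)*log2(1-p). -0.8984*log2(0.8984) = 0.138866; -0.1016*log2(0.1016) = 0.335181. H = 0.138866 + 0.335181 = 0.474

0.474 bits


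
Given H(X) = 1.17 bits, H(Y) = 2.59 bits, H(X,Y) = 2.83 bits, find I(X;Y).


I(X;Y) = H(X) + H(Y) - H(X,Y) = 1.17 + 2.59 - 2.83 = 0.93

0.93 bits
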